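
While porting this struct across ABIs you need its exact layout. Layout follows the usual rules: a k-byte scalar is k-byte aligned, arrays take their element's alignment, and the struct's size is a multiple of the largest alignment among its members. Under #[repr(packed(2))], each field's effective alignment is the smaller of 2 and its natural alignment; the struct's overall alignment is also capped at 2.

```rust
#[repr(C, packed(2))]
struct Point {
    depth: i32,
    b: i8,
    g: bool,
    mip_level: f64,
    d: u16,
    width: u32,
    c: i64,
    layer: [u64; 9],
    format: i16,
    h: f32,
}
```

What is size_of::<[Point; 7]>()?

depth at 0 (size 4, align 2) → ends 4
b at 4 (size 1, align 1) → ends 5
g at 5 (size 1, align 1) → ends 6
mip_level at 6 (size 8, align 2) → ends 14
d at 14 (size 2, align 2) → ends 16
width at 16 (size 4, align 2) → ends 20
c at 20 (size 8, align 2) → ends 28
layer at 28 (size 72, align 2) → ends 100
format at 100 (size 2, align 2) → ends 102
h at 102 (size 4, align 2) → ends 106
total 106 bytes, alignment 2
array of 7: 7 × 106 = 742

742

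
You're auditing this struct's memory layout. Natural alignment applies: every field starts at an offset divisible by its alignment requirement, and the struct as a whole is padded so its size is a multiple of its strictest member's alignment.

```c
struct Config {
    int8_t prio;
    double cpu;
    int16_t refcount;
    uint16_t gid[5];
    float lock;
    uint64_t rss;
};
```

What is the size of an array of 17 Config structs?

680

prio at 0 (size 1, align 1) → ends 1
pad 7 to align 8 for cpu
cpu at 8 (size 8, align 8) → ends 16
refcount at 16 (size 2, align 2) → ends 18
gid at 18 (size 10, align 2) → ends 28
lock at 28 (size 4, align 4) → ends 32
rss at 32 (size 8, align 8) → ends 40
total 40 bytes, alignment 8
array of 17: 17 × 40 = 680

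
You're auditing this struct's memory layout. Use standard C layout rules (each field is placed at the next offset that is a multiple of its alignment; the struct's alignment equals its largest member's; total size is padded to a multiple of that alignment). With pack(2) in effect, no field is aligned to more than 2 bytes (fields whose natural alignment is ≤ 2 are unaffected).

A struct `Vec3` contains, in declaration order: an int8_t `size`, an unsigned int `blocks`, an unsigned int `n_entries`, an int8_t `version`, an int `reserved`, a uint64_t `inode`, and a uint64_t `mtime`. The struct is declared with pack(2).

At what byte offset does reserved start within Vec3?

12

size at 0 (size 1, align 1) → ends 1
pad 1 to align 2 for blocks
blocks at 2 (size 4, align 2) → ends 6
n_entries at 6 (size 4, align 2) → ends 10
version at 10 (size 1, align 1) → ends 11
pad 1 to align 2 for reserved
reserved at 12 (size 4, align 2) → ends 16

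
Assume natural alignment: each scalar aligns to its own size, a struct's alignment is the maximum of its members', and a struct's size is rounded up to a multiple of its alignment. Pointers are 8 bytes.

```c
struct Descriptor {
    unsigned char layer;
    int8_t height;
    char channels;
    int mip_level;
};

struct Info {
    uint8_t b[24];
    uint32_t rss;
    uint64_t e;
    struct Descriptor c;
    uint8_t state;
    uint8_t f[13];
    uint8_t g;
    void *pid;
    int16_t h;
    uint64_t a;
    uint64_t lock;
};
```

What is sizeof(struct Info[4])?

384

Descriptor: layer at 0 (size 1, align 1) → ends 1; height at 1 (size 1, align 1) → ends 2; channels at 2 (size 1, align 1) → ends 3; pad 1 to align 4 for mip_level; mip_level at 4 (size 4, align 4) → ends 8; total 8 bytes, alignment 4
b at 0 (size 24, align 1) → ends 24
rss at 24 (size 4, align 4) → ends 28
pad 4 to align 8 for e
e at 32 (size 8, align 8) → ends 40
c at 40 (size 8, align 4) → ends 48
state at 48 (size 1, align 1) → ends 49
f at 49 (size 13, align 1) → ends 62
g at 62 (size 1, align 1) → ends 63
pad 1 to align 8 for pid
pid at 64 (size 8, align 8) → ends 72
h at 72 (size 2, align 2) → ends 74
pad 6 to align 8 for a
a at 80 (size 8, align 8) → ends 88
lock at 88 (size 8, align 8) → ends 96
total 96 bytes, alignment 8
array of 4: 4 × 96 = 384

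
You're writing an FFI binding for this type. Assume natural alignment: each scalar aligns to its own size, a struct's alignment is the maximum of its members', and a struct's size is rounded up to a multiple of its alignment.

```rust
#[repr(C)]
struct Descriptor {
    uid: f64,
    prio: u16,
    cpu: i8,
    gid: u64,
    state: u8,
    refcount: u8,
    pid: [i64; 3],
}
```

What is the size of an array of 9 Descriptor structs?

504

0..8  uid  (8B, 8-aligned)
8..10  prio  (2B, 2-aligned)
10..11  cpu  (1B, 1-aligned)
11..16  -- padding (5B)
16..24  gid  (8B, 8-aligned)
24..25  state  (1B, 1-aligned)
25..26  refcount  (1B, 1-aligned)
26..32  -- padding (6B)
32..56  pid  (24B, 8-aligned)
sizeof = 56, alignof = 8
array of 9: 9 × 56 = 504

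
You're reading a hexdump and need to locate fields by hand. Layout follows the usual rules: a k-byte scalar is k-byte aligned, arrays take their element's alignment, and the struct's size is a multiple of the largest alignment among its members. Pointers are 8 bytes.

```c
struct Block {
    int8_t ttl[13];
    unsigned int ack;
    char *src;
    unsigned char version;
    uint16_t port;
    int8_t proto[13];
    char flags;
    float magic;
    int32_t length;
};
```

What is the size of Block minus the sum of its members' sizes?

14

@0: ttl [13B, align 1] → 13
+3 pad (align 4)
@16: ack [4B, align 4] → 20
+4 pad (align 8)
@24: src [8B, align 8] → 32
@32: version [1B, align 1] → 33
+1 pad (align 2)
@34: port [2B, align 2] → 36
@36: proto [13B, align 1] → 49
@49: flags [1B, align 1] → 50
+2 pad (align 4)
@52: magic [4B, align 4] → 56
@56: length [4B, align 4] → 60
+4 tail pad (align 8)
size 64, align 8
data bytes 50, size 64 → padding 14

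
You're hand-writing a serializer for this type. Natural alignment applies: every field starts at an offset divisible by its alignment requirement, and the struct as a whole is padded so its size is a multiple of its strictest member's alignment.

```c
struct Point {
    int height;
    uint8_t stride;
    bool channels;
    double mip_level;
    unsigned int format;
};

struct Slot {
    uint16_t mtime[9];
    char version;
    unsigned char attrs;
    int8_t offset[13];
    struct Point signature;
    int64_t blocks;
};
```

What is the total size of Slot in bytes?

72 bytes

Point: 0..4  height  (4B, 4-aligned); 4..5  stride  (1B, 1-aligned); 5..6  channels  (1B, 1-aligned); 6..8  -- padding (2B); 8..16  mip_level  (8B, 8-aligned); 16..20  format  (4B, 4-aligned); 20..24  -- tail padding (4B); sizeof = 24, alignof = 8
0..18  mtime  (18B, 2-aligned)
18..19  version  (1B, 1-aligned)
19..20  attrs  (1B, 1-aligned)
20..33  offset  (13B, 1-aligned)
33..40  -- padding (7B)
40..64  signature  (24B, 8-aligned)
64..72  blocks  (8B, 8-aligned)
sizeof = 72, alignof = 8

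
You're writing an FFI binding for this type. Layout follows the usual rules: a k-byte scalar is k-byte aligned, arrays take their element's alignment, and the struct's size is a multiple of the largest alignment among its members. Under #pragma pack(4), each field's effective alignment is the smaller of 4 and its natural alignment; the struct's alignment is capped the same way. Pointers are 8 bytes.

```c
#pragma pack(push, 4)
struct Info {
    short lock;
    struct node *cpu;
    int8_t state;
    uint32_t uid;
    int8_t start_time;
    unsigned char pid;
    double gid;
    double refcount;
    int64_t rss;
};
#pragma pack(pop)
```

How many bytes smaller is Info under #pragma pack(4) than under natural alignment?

natural layout:
  @0: lock [2B, align 2] → 2
  +6 pad (align 8)
  @8: cpu [8B, align 8] → 16
  @16: state [1B, align 1] → 17
  +3 pad (align 4)
  @20: uid [4B, align 4] → 24
  @24: start_time [1B, align 1] → 25
  @25: pid [1B, align 1] → 26
  +6 pad (align 8)
  @32: gid [8B, align 8] → 40
  @40: refcount [8B, align 8] → 48
  @48: rss [8B, align 8] → 56
  size 56, align 8
packed(4) layout:
  @0: lock [2B, align 2] → 2
  +2 pad (align 4)
  @4: cpu [8B, align 4] → 12
  @12: state [1B, align 1] → 13
  +3 pad (align 4)
  @16: uid [4B, align 4] → 20
  @20: start_time [1B, align 1] → 21
  @21: pid [1B, align 1] → 22
  +2 pad (align 4)
  @24: gid [8B, align 4] → 32
  @32: refcount [8B, align 4] → 40
  @40: rss [8B, align 4] → 48
  size 48, align 4
56 − 48 = 8

8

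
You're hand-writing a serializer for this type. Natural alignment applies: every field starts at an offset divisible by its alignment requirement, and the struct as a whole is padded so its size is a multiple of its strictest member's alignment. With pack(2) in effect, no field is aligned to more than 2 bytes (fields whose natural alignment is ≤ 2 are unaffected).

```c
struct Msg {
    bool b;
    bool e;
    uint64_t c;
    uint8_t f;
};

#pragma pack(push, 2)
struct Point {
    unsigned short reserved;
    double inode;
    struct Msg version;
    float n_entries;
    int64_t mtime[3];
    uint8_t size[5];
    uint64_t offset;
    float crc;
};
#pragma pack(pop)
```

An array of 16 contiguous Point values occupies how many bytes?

Msg: b at 0 (size 1, align 1) → ends 1; e at 1 (size 1, align 1) → ends 2; pad 6 to align 8 for c; c at 8 (size 8, align 8) → ends 16; f at 16 (size 1, align 1) → ends 17; tail pad 7 to reach multiple of 8; total 24 bytes, alignment 8
reserved at 0 (size 2, align 2) → ends 2
inode at 2 (size 8, align 2) → ends 10
version at 10 (size 24, align 2) → ends 34
n_entries at 34 (size 4, align 2) → ends 38
mtime at 38 (size 24, align 2) → ends 62
size at 62 (size 5, align 1) → ends 67
pad 1 to align 2 for offset
offset at 68 (size 8, align 2) → ends 76
crc at 76 (size 4, align 2) → ends 80
total 80 bytes, alignment 2
array of 16: 16 × 80 = 1280

1280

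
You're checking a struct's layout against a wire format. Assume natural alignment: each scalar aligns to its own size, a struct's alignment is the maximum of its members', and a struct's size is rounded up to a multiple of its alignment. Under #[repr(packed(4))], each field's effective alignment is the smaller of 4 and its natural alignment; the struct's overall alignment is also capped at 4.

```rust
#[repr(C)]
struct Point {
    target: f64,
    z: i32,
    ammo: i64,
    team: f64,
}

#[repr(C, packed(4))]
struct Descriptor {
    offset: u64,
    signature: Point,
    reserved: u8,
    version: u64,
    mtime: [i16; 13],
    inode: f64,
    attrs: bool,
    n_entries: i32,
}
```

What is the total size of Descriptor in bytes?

96 bytes

Point: @0: target [8B, align 8] → 8; @8: z [4B, align 4] → 12; +4 pad (align 8); @16: ammo [8B, align 8] → 24; @24: team [8B, align 8] → 32; size 32, align 8
@0: offset [8B, align 4] → 8
@8: signature [32B, align 4] → 40
@40: reserved [1B, align 1] → 41
+3 pad (align 4)
@44: version [8B, align 4] → 52
@52: mtime [26B, align 2] → 78
+2 pad (align 4)
@80: inode [8B, align 4] → 88
@88: attrs [1B, align 1] → 89
+3 pad (align 4)
@92: n_entries [4B, align 4] → 96
size 96, align 4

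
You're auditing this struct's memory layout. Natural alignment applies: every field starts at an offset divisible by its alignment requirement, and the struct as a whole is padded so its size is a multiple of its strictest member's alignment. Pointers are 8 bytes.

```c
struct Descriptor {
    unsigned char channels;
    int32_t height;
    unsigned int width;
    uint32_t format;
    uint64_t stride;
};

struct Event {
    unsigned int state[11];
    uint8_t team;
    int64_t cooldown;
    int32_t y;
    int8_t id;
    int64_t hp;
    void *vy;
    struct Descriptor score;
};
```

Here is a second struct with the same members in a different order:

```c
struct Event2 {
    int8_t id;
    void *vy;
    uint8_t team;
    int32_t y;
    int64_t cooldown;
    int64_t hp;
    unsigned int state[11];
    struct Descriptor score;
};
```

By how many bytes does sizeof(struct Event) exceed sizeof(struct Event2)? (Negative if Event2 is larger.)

-8

Descriptor: @0: channels [1B, align 1] → 1; +3 pad (align 4); @4: height [4B, align 4] → 8; @8: width [4B, align 4] → 12; @12: format [4B, align 4] → 16; @16: stride [8B, align 8] → 24; size 24, align 8
@0: state [44B, align 4] → 44
@44: team [1B, align 1] → 45
+3 pad (align 8)
@48: cooldown [8B, align 8] → 56
@56: y [4B, align 4] → 60
@60: id [1B, align 1] → 61
+3 pad (align 8)
@64: hp [8B, align 8] → 72
@72: vy [8B, align 8] → 80
@80: score [24B, align 8] → 104
size 104, align 8
— Event2 —
@0: id [1B, align 1] → 1
+7 pad (align 8)
@8: vy [8B, align 8] → 16
@16: team [1B, align 1] → 17
+3 pad (align 4)
@20: y [4B, align 4] → 24
@24: cooldown [8B, align 8] → 32
@32: hp [8B, align 8] → 40
@40: state [44B, align 4] → 84
+4 pad (align 8)
@88: score [24B, align 8] → 112
size 112, align 8
104 − 112 = -8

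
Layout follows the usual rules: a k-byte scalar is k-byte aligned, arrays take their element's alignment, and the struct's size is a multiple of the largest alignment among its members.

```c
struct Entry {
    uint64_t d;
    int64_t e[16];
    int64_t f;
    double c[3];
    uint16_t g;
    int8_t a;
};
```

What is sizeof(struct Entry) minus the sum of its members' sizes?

d at 0 (size 8, align 8) → ends 8
e at 8 (size 128, align 8) → ends 136
f at 136 (size 8, align 8) → ends 144
c at 144 (size 24, align 8) → ends 168
g at 168 (size 2, align 2) → ends 170
a at 170 (size 1, align 1) → ends 171
tail pad 5 to reach multiple of 8
total 176 bytes, alignment 8
data bytes 171, size 176 → padding 5

5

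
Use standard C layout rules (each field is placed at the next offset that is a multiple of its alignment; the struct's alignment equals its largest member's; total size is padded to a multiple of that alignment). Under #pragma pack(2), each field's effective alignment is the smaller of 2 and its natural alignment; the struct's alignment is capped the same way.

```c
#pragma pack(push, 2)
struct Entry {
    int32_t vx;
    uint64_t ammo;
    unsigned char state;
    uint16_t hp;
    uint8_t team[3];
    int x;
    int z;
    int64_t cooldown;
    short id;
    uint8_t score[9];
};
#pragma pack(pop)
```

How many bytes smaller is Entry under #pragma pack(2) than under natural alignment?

natural layout:
  0..4  vx  (4B, 4-aligned)
  4..8  -- padding (4B)
  8..16  ammo  (8B, 8-aligned)
  16..17  state  (1B, 1-aligned)
  17..18  -- padding (1B)
  18..20  hp  (2B, 2-aligned)
  20..23  team  (3B, 1-aligned)
  23..24  -- padding (1B)
  24..28  x  (4B, 4-aligned)
  28..32  z  (4B, 4-aligned)
  32..40  cooldown  (8B, 8-aligned)
  40..42  id  (2B, 2-aligned)
  42..51  score  (9B, 1-aligned)
  51..56  -- tail padding (5B)
  sizeof = 56, alignof = 8
packed(2) layout:
  0..4  vx  (4B, 2-aligned)
  4..12  ammo  (8B, 2-aligned)
  12..13  state  (1B, 1-aligned)
  13..14  -- padding (1B)
  14..16  hp  (2B, 2-aligned)
  16..19  team  (3B, 1-aligned)
  19..20  -- padding (1B)
  20..24  x  (4B, 2-aligned)
  24..28  z  (4B, 2-aligned)
  28..36  cooldown  (8B, 2-aligned)
  36..38  id  (2B, 2-aligned)
  38..47  score  (9B, 1-aligned)
  47..48  -- tail padding (1B)
  sizeof = 48, alignof = 2
56 − 48 = 8

8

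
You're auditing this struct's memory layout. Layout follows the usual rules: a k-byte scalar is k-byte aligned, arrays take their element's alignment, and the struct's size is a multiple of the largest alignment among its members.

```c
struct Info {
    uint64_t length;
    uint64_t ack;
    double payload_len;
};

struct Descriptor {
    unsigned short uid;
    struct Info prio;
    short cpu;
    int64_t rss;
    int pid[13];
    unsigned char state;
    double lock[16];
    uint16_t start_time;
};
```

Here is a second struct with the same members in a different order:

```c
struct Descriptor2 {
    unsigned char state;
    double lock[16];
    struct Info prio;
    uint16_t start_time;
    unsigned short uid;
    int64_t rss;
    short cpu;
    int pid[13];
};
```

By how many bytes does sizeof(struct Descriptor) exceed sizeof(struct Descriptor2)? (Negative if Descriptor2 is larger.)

8

Info: @0: length [8B, align 8] → 8; @8: ack [8B, align 8] → 16; @16: payload_len [8B, align 8] → 24; size 24, align 8
@0: uid [2B, align 2] → 2
+6 pad (align 8)
@8: prio [24B, align 8] → 32
@32: cpu [2B, align 2] → 34
+6 pad (align 8)
@40: rss [8B, align 8] → 48
@48: pid [52B, align 4] → 100
@100: state [1B, align 1] → 101
+3 pad (align 8)
@104: lock [128B, align 8] → 232
@232: start_time [2B, align 2] → 234
+6 tail pad (align 8)
size 240, align 8
— Descriptor2 —
@0: state [1B, align 1] → 1
+7 pad (align 8)
@8: lock [128B, align 8] → 136
@136: prio [24B, align 8] → 160
@160: start_time [2B, align 2] → 162
@162: uid [2B, align 2] → 164
+4 pad (align 8)
@168: rss [8B, align 8] → 176
@176: cpu [2B, align 2] → 178
+2 pad (align 4)
@180: pid [52B, align 4] → 232
size 232, align 8
240 − 232 = 8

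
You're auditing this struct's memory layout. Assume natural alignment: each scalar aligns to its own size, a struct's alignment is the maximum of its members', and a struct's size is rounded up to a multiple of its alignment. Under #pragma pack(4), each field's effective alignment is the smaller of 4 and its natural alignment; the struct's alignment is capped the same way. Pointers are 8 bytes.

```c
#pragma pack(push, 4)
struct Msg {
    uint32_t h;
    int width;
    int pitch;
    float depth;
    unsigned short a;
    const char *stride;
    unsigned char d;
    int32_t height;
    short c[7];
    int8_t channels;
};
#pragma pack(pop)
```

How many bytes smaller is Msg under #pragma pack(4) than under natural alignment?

natural layout:
  @0: h [4B, align 4] → 4
  @4: width [4B, align 4] → 8
  @8: pitch [4B, align 4] → 12
  @12: depth [4B, align 4] → 16
  @16: a [2B, align 2] → 18
  +6 pad (align 8)
  @24: stride [8B, align 8] → 32
  @32: d [1B, align 1] → 33
  +3 pad (align 4)
  @36: height [4B, align 4] → 40
  @40: c [14B, align 2] → 54
  @54: channels [1B, align 1] → 55
  +1 tail pad (align 8)
  size 56, align 8
packed(4) layout:
  @0: h [4B, align 4] → 4
  @4: width [4B, align 4] → 8
  @8: pitch [4B, align 4] → 12
  @12: depth [4B, align 4] → 16
  @16: a [2B, align 2] → 18
  +2 pad (align 4)
  @20: stride [8B, align 4] → 28
  @28: d [1B, align 1] → 29
  +3 pad (align 4)
  @32: height [4B, align 4] → 36
  @36: c [14B, align 2] → 50
  @50: channels [1B, align 1] → 51
  +1 tail pad (align 4)
  size 52, align 4
56 − 52 = 4

4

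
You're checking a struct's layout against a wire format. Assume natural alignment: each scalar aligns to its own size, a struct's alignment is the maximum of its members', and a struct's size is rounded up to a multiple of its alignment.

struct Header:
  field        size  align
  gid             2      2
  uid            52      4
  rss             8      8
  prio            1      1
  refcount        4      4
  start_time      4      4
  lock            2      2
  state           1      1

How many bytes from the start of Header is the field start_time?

72

0..2  gid  (2B, 2-aligned)
2..4  -- padding (2B)
4..56  uid  (52B, 4-aligned)
56..64  rss  (8B, 8-aligned)
64..65  prio  (1B, 1-aligned)
65..68  -- padding (3B)
68..72  refcount  (4B, 4-aligned)
72..76  start_time  (4B, 4-aligned)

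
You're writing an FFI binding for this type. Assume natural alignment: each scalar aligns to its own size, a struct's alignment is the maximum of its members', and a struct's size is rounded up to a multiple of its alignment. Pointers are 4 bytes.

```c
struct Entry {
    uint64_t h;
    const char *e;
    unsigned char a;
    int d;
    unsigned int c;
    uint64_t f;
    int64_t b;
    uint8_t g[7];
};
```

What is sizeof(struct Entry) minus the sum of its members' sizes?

0..8  h  (8B, 8-aligned)
8..12  e  (4B, 4-aligned)
12..13  a  (1B, 1-aligned)
13..16  -- padding (3B)
16..20  d  (4B, 4-aligned)
20..24  c  (4B, 4-aligned)
24..32  f  (8B, 8-aligned)
32..40  b  (8B, 8-aligned)
40..47  g  (7B, 1-aligned)
47..48  -- tail padding (1B)
sizeof = 48, alignof = 8
data bytes 44, size 48 → padding 4

4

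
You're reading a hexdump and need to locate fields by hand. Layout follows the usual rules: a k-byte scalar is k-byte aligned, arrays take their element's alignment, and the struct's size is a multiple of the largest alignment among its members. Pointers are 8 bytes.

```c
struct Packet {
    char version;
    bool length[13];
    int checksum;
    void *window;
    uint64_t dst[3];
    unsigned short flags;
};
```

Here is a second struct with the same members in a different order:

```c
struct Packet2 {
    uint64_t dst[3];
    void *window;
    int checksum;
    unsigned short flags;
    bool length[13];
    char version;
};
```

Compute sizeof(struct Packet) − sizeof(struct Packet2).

version at 0 (size 1, align 1) → ends 1
length at 1 (size 13, align 1) → ends 14
pad 2 to align 4 for checksum
checksum at 16 (size 4, align 4) → ends 20
pad 4 to align 8 for window
window at 24 (size 8, align 8) → ends 32
dst at 32 (size 24, align 8) → ends 56
flags at 56 (size 2, align 2) → ends 58
tail pad 6 to reach multiple of 8
total 64 bytes, alignment 8
— Packet2 —
dst at 0 (size 24, align 8) → ends 24
window at 24 (size 8, align 8) → ends 32
checksum at 32 (size 4, align 4) → ends 36
flags at 36 (size 2, align 2) → ends 38
length at 38 (size 13, align 1) → ends 51
version at 51 (size 1, align 1) → ends 52
tail pad 4 to reach multiple of 8
total 56 bytes, alignment 8
64 − 56 = 8

8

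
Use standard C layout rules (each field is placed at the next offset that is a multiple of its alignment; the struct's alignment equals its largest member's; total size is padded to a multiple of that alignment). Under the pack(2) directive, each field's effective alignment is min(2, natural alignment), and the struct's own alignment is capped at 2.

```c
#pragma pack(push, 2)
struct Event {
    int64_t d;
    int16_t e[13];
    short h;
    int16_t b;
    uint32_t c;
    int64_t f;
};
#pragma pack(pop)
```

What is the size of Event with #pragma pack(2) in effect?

50

d at 0 (size 8, align 2) → ends 8
e at 8 (size 26, align 2) → ends 34
h at 34 (size 2, align 2) → ends 36
b at 36 (size 2, align 2) → ends 38
c at 38 (size 4, align 2) → ends 42
f at 42 (size 8, align 2) → ends 50
total 50 bytes, alignment 2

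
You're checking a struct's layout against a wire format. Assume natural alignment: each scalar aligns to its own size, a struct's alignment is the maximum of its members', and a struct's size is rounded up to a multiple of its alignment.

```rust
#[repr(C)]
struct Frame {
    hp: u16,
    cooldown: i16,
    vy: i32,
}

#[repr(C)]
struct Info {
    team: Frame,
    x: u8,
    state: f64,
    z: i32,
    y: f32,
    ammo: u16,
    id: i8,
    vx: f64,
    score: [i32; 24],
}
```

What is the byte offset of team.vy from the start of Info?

Frame: @0: hp [2B, align 2] → 2; @2: cooldown [2B, align 2] → 4; @4: vy [4B, align 4] → 8; size 8, align 4
@0: team [8B, align 4] → 8
within Frame: vy at 4
0 + 4 = 4

4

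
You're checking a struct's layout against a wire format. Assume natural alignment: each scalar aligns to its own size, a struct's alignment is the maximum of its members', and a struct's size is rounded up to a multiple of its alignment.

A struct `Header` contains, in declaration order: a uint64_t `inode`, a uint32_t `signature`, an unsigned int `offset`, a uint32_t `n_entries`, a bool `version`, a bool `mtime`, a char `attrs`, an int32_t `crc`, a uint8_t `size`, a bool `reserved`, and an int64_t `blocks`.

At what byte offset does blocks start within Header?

0..8  inode  (8B, 8-aligned)
8..12  signature  (4B, 4-aligned)
12..16  offset  (4B, 4-aligned)
16..20  n_entries  (4B, 4-aligned)
20..21  version  (1B, 1-aligned)
21..22  mtime  (1B, 1-aligned)
22..23  attrs  (1B, 1-aligned)
23..24  -- padding (1B)
24..28  crc  (4B, 4-aligned)
28..29  size  (1B, 1-aligned)
29..30  reserved  (1B, 1-aligned)
30..32  -- padding (2B)
32..40  blocks  (8B, 8-aligned)

32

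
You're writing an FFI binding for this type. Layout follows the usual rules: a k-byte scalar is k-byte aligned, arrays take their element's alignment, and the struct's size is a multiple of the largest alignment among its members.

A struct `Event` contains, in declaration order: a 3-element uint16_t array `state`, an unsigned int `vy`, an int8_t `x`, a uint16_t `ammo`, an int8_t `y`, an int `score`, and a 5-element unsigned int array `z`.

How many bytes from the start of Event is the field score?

20

0..6  state  (6B, 2-aligned)
6..8  -- padding (2B)
8..12  vy  (4B, 4-aligned)
12..13  x  (1B, 1-aligned)
13..14  -- padding (1B)
14..16  ammo  (2B, 2-aligned)
16..17  y  (1B, 1-aligned)
17..20  -- padding (3B)
20..24  score  (4B, 4-aligned)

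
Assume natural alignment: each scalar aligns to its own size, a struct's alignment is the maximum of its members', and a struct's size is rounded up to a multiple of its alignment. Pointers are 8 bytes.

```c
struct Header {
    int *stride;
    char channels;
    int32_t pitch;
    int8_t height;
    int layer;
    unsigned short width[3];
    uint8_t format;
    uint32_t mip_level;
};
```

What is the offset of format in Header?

stride at 0 (size 8, align 8) → ends 8
channels at 8 (size 1, align 1) → ends 9
pad 3 to align 4 for pitch
pitch at 12 (size 4, align 4) → ends 16
height at 16 (size 1, align 1) → ends 17
pad 3 to align 4 for layer
layer at 20 (size 4, align 4) → ends 24
width at 24 (size 6, align 2) → ends 30
format at 30 (size 1, align 1) → ends 31

30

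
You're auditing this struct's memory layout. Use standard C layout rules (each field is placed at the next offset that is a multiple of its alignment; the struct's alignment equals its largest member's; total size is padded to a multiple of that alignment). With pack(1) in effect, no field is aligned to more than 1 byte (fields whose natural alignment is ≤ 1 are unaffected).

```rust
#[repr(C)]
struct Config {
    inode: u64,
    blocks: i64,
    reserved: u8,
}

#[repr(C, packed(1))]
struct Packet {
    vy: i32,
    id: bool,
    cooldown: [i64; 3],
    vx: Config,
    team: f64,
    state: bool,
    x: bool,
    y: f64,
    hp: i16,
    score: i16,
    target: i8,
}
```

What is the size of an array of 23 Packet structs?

Config: @0: inode [8B, align 8] → 8; @8: blocks [8B, align 8] → 16; @16: reserved [1B, align 1] → 17; +7 tail pad (align 8); size 24, align 8
@0: vy [4B, align 1] → 4
@4: id [1B, align 1] → 5
@5: cooldown [24B, align 1] → 29
@29: vx [24B, align 1] → 53
@53: team [8B, align 1] → 61
@61: state [1B, align 1] → 62
@62: x [1B, align 1] → 63
@63: y [8B, align 1] → 71
@71: hp [2B, align 1] → 73
@73: score [2B, align 1] → 75
@75: target [1B, align 1] → 76
size 76, align 1
array of 23: 23 × 76 = 1748

1748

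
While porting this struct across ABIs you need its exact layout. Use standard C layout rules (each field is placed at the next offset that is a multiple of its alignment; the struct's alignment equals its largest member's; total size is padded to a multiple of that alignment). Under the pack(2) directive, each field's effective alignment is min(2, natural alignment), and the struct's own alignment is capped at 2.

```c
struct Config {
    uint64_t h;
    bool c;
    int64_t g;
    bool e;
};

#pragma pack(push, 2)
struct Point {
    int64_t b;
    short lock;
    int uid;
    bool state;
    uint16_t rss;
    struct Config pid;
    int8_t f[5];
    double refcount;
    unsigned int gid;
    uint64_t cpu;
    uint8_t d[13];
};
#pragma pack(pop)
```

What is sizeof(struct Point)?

Config: @0: h [8B, align 8] → 8; @8: c [1B, align 1] → 9; +7 pad (align 8); @16: g [8B, align 8] → 24; @24: e [1B, align 1] → 25; +7 tail pad (align 8); size 32, align 8
@0: b [8B, align 2] → 8
@8: lock [2B, align 2] → 10
@10: uid [4B, align 2] → 14
@14: state [1B, align 1] → 15
+1 pad (align 2)
@16: rss [2B, align 2] → 18
@18: pid [32B, align 2] → 50
@50: f [5B, align 1] → 55
+1 pad (align 2)
@56: refcount [8B, align 2] → 64
@64: gid [4B, align 2] → 68
@68: cpu [8B, align 2] → 76
@76: d [13B, align 1] → 89
+1 tail pad (align 2)
size 90, align 2

90 bytes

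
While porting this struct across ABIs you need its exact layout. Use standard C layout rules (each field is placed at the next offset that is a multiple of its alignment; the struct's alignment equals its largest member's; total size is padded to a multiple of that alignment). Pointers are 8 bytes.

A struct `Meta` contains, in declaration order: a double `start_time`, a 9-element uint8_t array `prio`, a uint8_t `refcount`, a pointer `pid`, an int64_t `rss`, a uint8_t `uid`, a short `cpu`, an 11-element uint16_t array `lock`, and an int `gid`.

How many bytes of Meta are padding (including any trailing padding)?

9

@0: start_time [8B, align 8] → 8
@8: prio [9B, align 1] → 17
@17: refcount [1B, align 1] → 18
+6 pad (align 8)
@24: pid [8B, align 8] → 32
@32: rss [8B, align 8] → 40
@40: uid [1B, align 1] → 41
+1 pad (align 2)
@42: cpu [2B, align 2] → 44
@44: lock [22B, align 2] → 66
+2 pad (align 4)
@68: gid [4B, align 4] → 72
size 72, align 8
data bytes 63, size 72 → padding 9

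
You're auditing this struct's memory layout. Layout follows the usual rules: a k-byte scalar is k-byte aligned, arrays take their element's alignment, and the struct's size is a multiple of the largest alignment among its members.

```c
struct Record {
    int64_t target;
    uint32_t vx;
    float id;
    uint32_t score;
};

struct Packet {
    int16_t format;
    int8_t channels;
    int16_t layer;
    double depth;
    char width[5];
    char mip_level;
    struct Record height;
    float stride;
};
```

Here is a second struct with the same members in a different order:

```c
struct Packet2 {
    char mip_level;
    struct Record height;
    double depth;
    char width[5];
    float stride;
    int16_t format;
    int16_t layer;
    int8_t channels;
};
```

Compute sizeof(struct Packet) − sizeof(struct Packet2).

Record: @0: target [8B, align 8] → 8; @8: vx [4B, align 4] → 12; @12: id [4B, align 4] → 16; @16: score [4B, align 4] → 20; +4 tail pad (align 8); size 24, align 8
@0: format [2B, align 2] → 2
@2: channels [1B, align 1] → 3
+1 pad (align 2)
@4: layer [2B, align 2] → 6
+2 pad (align 8)
@8: depth [8B, align 8] → 16
@16: width [5B, align 1] → 21
@21: mip_level [1B, align 1] → 22
+2 pad (align 8)
@24: height [24B, align 8] → 48
@48: stride [4B, align 4] → 52
+4 tail pad (align 8)
size 56, align 8
— Packet2 —
@0: mip_level [1B, align 1] → 1
+7 pad (align 8)
@8: height [24B, align 8] → 32
@32: depth [8B, align 8] → 40
@40: width [5B, align 1] → 45
+3 pad (align 4)
@48: stride [4B, align 4] → 52
@52: format [2B, align 2] → 54
@54: layer [2B, align 2] → 56
@56: channels [1B, align 1] → 57
+7 tail pad (align 8)
size 64, align 8
56 − 64 = -8

-8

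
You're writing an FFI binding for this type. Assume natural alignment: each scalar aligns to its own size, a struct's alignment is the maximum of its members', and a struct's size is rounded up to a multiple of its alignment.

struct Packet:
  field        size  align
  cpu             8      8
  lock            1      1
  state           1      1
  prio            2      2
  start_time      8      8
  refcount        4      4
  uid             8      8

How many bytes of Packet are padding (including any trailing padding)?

cpu at 0 (size 8, align 8) → ends 8
lock at 8 (size 1, align 1) → ends 9
state at 9 (size 1, align 1) → ends 10
prio at 10 (size 2, align 2) → ends 12
pad 4 to align 8 for start_time
start_time at 16 (size 8, align 8) → ends 24
refcount at 24 (size 4, align 4) → ends 28
pad 4 to align 8 for uid
uid at 32 (size 8, align 8) → ends 40
total 40 bytes, alignment 8
data bytes 32, size 40 → padding 8

8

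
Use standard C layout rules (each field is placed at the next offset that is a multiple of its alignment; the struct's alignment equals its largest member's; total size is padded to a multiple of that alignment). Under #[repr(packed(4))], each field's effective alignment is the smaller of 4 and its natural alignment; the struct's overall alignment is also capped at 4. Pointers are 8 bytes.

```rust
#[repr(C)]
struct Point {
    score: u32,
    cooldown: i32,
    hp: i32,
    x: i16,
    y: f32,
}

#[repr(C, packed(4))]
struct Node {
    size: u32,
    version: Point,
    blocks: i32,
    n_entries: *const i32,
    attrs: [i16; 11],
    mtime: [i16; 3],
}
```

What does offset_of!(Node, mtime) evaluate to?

Point: score at 0 (size 4, align 4) → ends 4; cooldown at 4 (size 4, align 4) → ends 8; hp at 8 (size 4, align 4) → ends 12; x at 12 (size 2, align 2) → ends 14; pad 2 to align 4 for y; y at 16 (size 4, align 4) → ends 20; total 20 bytes, alignment 4
size at 0 (size 4, align 4) → ends 4
version at 4 (size 20, align 4) → ends 24
blocks at 24 (size 4, align 4) → ends 28
n_entries at 28 (size 8, align 4) → ends 36
attrs at 36 (size 22, align 2) → ends 58
mtime at 58 (size 6, align 2) → ends 64

58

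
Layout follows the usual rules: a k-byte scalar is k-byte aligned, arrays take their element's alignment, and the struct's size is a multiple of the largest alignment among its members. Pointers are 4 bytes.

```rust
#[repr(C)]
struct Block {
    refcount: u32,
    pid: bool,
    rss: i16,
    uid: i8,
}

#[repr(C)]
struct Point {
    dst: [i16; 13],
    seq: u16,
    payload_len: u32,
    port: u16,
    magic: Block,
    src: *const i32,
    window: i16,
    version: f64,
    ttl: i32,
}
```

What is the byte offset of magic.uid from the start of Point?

44

Block: 0..4  refcount  (4B, 4-aligned); 4..5  pid  (1B, 1-aligned); 5..6  -- padding (1B); 6..8  rss  (2B, 2-aligned); 8..9  uid  (1B, 1-aligned); 9..12  -- tail padding (3B); sizeof = 12, alignof = 4
0..26  dst  (26B, 2-aligned)
26..28  seq  (2B, 2-aligned)
28..32  payload_len  (4B, 4-aligned)
32..34  port  (2B, 2-aligned)
34..36  -- padding (2B)
36..48  magic  (12B, 4-aligned)
within Block: uid at 8
36 + 8 = 44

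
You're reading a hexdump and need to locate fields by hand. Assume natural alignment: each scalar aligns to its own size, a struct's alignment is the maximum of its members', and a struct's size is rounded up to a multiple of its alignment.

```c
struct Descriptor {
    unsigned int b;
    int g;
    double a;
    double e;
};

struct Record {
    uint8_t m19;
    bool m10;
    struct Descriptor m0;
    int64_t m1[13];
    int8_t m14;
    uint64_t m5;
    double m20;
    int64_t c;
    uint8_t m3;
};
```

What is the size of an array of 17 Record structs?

Descriptor: 0..4  b  (4B, 4-aligned); 4..8  g  (4B, 4-aligned); 8..16  a  (8B, 8-aligned); 16..24  e  (8B, 8-aligned); sizeof = 24, alignof = 8
0..1  m19  (1B, 1-aligned)
1..2  m10  (1B, 1-aligned)
2..8  -- padding (6B)
8..32  m0  (24B, 8-aligned)
32..136  m1  (104B, 8-aligned)
136..137  m14  (1B, 1-aligned)
137..144  -- padding (7B)
144..152  m5  (8B, 8-aligned)
152..160  m20  (8B, 8-aligned)
160..168  c  (8B, 8-aligned)
168..169  m3  (1B, 1-aligned)
169..176  -- tail padding (7B)
sizeof = 176, alignof = 8
array of 17: 17 × 176 = 2992

2992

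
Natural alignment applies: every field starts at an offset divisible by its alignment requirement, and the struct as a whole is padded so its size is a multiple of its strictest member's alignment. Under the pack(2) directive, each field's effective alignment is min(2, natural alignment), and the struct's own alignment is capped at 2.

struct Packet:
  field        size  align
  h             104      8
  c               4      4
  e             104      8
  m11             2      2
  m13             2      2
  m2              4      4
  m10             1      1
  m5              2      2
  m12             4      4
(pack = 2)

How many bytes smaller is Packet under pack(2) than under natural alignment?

4

natural layout:
  @0: h [104B, align 8] → 104
  @104: c [4B, align 4] → 108
  +4 pad (align 8)
  @112: e [104B, align 8] → 216
  @216: m11 [2B, align 2] → 218
  @218: m13 [2B, align 2] → 220
  @220: m2 [4B, align 4] → 224
  @224: m10 [1B, align 1] → 225
  +1 pad (align 2)
  @226: m5 [2B, align 2] → 228
  @228: m12 [4B, align 4] → 232
  size 232, align 8
packed(2) layout:
  @0: h [104B, align 2] → 104
  @104: c [4B, align 2] → 108
  @108: e [104B, align 2] → 212
  @212: m11 [2B, align 2] → 214
  @214: m13 [2B, align 2] → 216
  @216: m2 [4B, align 2] → 220
  @220: m10 [1B, align 1] → 221
  +1 pad (align 2)
  @222: m5 [2B, align 2] → 224
  @224: m12 [4B, align 2] → 228
  size 228, align 2
232 − 228 = 4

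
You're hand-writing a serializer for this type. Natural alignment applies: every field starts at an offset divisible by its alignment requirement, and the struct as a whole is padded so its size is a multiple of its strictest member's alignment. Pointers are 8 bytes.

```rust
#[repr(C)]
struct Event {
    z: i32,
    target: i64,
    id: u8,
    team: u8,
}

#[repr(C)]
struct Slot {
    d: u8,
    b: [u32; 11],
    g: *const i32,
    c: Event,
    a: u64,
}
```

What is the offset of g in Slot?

48

Event: z at 0 (size 4, align 4) → ends 4; pad 4 to align 8 for target; target at 8 (size 8, align 8) → ends 16; id at 16 (size 1, align 1) → ends 17; team at 17 (size 1, align 1) → ends 18; tail pad 6 to reach multiple of 8; total 24 bytes, alignment 8
d at 0 (size 1, align 1) → ends 1
pad 3 to align 4 for b
b at 4 (size 44, align 4) → ends 48
g at 48 (size 8, align 8) → ends 56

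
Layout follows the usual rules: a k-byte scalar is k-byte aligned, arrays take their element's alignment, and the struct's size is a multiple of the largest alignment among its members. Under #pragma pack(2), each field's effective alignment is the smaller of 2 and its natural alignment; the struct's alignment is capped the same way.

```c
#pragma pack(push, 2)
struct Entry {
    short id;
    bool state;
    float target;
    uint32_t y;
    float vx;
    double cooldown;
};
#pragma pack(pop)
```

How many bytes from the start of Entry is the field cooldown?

16

@0: id [2B, align 2] → 2
@2: state [1B, align 1] → 3
+1 pad (align 2)
@4: target [4B, align 2] → 8
@8: y [4B, align 2] → 12
@12: vx [4B, align 2] → 16
@16: cooldown [8B, align 2] → 24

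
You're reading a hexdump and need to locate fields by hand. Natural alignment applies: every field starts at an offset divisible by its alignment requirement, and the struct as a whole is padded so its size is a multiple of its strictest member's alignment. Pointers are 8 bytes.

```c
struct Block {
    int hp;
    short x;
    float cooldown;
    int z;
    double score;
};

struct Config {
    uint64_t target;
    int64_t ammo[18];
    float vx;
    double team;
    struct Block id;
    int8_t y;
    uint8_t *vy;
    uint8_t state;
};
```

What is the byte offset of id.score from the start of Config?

Block: hp at 0 (size 4, align 4) → ends 4; x at 4 (size 2, align 2) → ends 6; pad 2 to align 4 for cooldown; cooldown at 8 (size 4, align 4) → ends 12; z at 12 (size 4, align 4) → ends 16; score at 16 (size 8, align 8) → ends 24; total 24 bytes, alignment 8
target at 0 (size 8, align 8) → ends 8
ammo at 8 (size 144, align 8) → ends 152
vx at 152 (size 4, align 4) → ends 156
pad 4 to align 8 for team
team at 160 (size 8, align 8) → ends 168
id at 168 (size 24, align 8) → ends 192
within Block: score at 16
168 + 16 = 184

184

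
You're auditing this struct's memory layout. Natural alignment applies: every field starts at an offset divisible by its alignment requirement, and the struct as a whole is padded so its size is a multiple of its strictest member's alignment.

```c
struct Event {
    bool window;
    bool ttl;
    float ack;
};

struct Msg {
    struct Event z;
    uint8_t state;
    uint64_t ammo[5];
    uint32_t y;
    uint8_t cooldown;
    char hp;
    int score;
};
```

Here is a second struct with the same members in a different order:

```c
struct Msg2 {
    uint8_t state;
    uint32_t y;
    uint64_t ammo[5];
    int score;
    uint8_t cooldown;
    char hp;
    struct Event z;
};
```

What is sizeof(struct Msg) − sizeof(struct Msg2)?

8

Event: 0..1  window  (1B, 1-aligned); 1..2  ttl  (1B, 1-aligned); 2..4  -- padding (2B); 4..8  ack  (4B, 4-aligned); sizeof = 8, alignof = 4
0..8  z  (8B, 4-aligned)
8..9  state  (1B, 1-aligned)
9..16  -- padding (7B)
16..56  ammo  (40B, 8-aligned)
56..60  y  (4B, 4-aligned)
60..61  cooldown  (1B, 1-aligned)
61..62  hp  (1B, 1-aligned)
62..64  -- padding (2B)
64..68  score  (4B, 4-aligned)
68..72  -- tail padding (4B)
sizeof = 72, alignof = 8
— Msg2 —
0..1  state  (1B, 1-aligned)
1..4  -- padding (3B)
4..8  y  (4B, 4-aligned)
8..48  ammo  (40B, 8-aligned)
48..52  score  (4B, 4-aligned)
52..53  cooldown  (1B, 1-aligned)
53..54  hp  (1B, 1-aligned)
54..56  -- padding (2B)
56..64  z  (8B, 4-aligned)
sizeof = 64, alignof = 8
72 − 64 = 8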